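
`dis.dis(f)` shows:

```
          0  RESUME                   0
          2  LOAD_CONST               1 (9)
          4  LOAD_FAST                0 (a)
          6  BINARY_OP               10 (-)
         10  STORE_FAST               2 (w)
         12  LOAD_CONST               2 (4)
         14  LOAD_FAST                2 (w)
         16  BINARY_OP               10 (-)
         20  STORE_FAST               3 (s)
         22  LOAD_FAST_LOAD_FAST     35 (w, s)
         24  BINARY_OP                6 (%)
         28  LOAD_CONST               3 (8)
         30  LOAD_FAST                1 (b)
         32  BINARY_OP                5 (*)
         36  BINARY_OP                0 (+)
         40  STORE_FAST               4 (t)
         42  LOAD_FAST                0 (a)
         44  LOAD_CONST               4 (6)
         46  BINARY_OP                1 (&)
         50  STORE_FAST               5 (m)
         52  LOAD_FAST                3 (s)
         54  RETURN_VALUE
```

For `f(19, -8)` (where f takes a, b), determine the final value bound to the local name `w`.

LOAD_CONST → push 9. Stack: [9]
LOAD_FAST a → push 19. Stack: [9, 19]
BINARY_OP - → 9 - 19 = -10. Stack: [-10]
STORE_FAST w → w=-10. Stack: []
LOAD_CONST → push 4. Stack: [4]
LOAD_FAST w → push -10. Stack: [4, -10]
BINARY_OP - → 4 - -10 = 14. Stack: [14]
STORE_FAST s → s=14. Stack: []
LOAD_FAST_LOAD_FAST w,s → push -10,14. Stack: [-10, 14]
BINARY_OP % → -10 % 14 = 4. Stack: [4]
LOAD_CONST → push 8. Stack: [4, 8]
LOAD_FAST b → push -8. Stack: [4, 8, -8]
BINARY_OP * → 8 * -8 = -64. Stack: [4, -64]
BINARY_OP + → 4 + -64 = -60. Stack: [-60]
STORE_FAST t → t=-60. Stack: []
LOAD_FAST a → push 19. Stack: [19]
LOAD_CONST → push 6. Stack: [19, 6]
BINARY_OP & → 19 & 6 = 2. Stack: [2]
STORE_FAST m → m=2. Stack: []
LOAD_FAST s → push 14. Stack: [14]
RETURN_VALUE → return 14.

-10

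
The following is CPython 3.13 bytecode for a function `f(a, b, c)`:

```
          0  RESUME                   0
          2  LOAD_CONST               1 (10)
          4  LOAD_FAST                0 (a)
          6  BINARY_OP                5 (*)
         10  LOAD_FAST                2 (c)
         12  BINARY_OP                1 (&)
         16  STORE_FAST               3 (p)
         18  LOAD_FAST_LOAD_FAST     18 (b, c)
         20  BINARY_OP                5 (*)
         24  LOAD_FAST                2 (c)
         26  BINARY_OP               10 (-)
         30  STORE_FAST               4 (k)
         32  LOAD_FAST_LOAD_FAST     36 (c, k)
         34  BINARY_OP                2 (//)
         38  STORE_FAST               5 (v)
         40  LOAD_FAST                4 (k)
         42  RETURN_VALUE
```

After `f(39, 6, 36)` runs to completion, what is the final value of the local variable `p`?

LOAD_CONST → push 10. Stack: [10]
LOAD_FAST a → push 39. Stack: [10, 39]
BINARY_OP * → 10 * 39 = 390. Stack: [390]
LOAD_FAST c → push 36. Stack: [390, 36]
BINARY_OP & → 390 & 36 = 4. Stack: [4]
STORE_FAST p → p=4. Stack: []
LOAD_FAST_LOAD_FAST b,c → push 6,36. Stack: [6, 36]
BINARY_OP * → 6 * 36 = 216. Stack: [216]
LOAD_FAST c → push 36. Stack: [216, 36]
BINARY_OP - → 216 - 36 = 180. Stack: [180]
STORE_FAST k → k=180. Stack: []
LOAD_FAST_LOAD_FAST c,k → push 36,180. Stack: [36, 180]
BINARY_OP // → 36 // 180 = 0. Stack: [0]
STORE_FAST v → v=0. Stack: []
LOAD_FAST k → push 180. Stack: [180]
RETURN_VALUE → return 180.

4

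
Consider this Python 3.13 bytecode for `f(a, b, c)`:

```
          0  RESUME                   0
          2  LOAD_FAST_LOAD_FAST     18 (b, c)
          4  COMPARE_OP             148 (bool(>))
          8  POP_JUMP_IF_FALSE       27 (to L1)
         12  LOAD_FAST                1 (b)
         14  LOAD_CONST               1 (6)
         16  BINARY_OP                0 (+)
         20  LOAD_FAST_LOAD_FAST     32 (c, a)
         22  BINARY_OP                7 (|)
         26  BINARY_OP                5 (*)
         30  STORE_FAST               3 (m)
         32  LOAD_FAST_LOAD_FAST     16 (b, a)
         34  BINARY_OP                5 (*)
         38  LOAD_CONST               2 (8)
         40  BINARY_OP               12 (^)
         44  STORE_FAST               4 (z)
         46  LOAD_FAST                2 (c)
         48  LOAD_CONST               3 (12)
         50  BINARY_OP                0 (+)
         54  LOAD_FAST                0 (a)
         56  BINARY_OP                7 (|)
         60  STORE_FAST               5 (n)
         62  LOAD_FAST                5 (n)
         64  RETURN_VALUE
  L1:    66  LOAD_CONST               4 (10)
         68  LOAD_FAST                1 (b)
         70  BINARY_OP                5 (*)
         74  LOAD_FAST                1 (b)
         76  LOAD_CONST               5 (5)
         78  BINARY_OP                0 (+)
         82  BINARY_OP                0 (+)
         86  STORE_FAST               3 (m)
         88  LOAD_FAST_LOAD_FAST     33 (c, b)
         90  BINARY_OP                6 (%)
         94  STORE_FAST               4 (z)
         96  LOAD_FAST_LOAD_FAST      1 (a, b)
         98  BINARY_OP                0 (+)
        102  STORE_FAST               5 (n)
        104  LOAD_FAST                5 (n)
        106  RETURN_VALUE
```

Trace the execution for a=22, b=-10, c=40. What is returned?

12

LOAD_FAST_LOAD_FAST b,c → push -10,40. Stack: [-10, 40]
COMPARE_OP bool(>) → -10 vs 40 = False. Stack: [False]
POP_JUMP_IF_FALSE → pop False; jump. Stack: []
LOAD_CONST → push 10. Stack: [10]
LOAD_FAST b → push -10. Stack: [10, -10]
BINARY_OP * → 10 * -10 = -100. Stack: [-100]
LOAD_FAST b → push -10. Stack: [-100, -10]
LOAD_CONST → push 5. Stack: [-100, -10, 5]
BINARY_OP + → -10 + 5 = -5. Stack: [-100, -5]
BINARY_OP + → -100 + -5 = -105. Stack: [-105]
STORE_FAST m → m=-105. Stack: []
LOAD_FAST_LOAD_FAST c,b → push 40,-10. Stack: [40, -10]
BINARY_OP % → 40 % -10 = 0. Stack: [0]
STORE_FAST z → z=0. Stack: []
LOAD_FAST_LOAD_FAST a,b → push 22,-10. Stack: [22, -10]
BINARY_OP + → 22 + -10 = 12. Stack: [12]
STORE_FAST n → n=12. Stack: []
LOAD_FAST n → push 12. Stack: [12]
RETURN_VALUE → return 12.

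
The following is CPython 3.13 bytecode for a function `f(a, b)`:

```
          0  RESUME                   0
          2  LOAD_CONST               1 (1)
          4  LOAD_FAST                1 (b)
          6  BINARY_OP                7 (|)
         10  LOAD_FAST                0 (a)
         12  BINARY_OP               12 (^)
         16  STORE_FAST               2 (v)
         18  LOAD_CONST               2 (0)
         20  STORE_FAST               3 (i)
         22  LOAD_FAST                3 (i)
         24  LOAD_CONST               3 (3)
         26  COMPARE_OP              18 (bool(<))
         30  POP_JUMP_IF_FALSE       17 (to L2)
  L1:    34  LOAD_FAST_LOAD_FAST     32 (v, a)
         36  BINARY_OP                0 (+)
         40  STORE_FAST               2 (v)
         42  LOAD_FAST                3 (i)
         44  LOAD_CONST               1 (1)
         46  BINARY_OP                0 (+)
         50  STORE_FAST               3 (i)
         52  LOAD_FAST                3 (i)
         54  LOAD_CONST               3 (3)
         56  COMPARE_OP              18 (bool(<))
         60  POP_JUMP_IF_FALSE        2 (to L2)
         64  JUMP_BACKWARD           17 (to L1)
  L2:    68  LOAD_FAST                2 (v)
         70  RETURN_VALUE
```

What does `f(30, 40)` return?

LOAD_CONST → push 1. Stack: [1]
LOAD_FAST b → push 40. Stack: [1, 40]
BINARY_OP | → 1 | 40 = 41. Stack: [41]
LOAD_FAST a → push 30. Stack: [41, 30]
BINARY_OP ^ → 41 ^ 30 = 55. Stack: [55]
STORE_FAST v → v=55. Stack: []
LOAD_CONST → push 0. Stack: [0]
STORE_FAST i → i=0. Stack: []
LOAD_FAST i → push 0. Stack: [0]
LOAD_CONST → push 3. Stack: [0, 3]
COMPARE_OP bool(<) → 0 vs 3 = True. Stack: [True]
POP_JUMP_IF_FALSE → pop True; no jump. Stack: []
LOAD_FAST_LOAD_FAST v,a → push 55,30. Stack: [55, 30]
BINARY_OP + → 55 + 30 = 85. Stack: [85]
STORE_FAST v → v=85. Stack: []
LOAD_FAST i → push 0. Stack: [0]
LOAD_CONST → push 1. Stack: [0, 1]
BINARY_OP + → 0 + 1 = 1. Stack: [1]
STORE_FAST i → i=1. Stack: []
LOAD_FAST i → push 1. Stack: [1]
LOAD_CONST → push 3. Stack: [1, 3]
COMPARE_OP bool(<) → 1 vs 3 = True. Stack: [True]
POP_JUMP_IF_FALSE → pop True; no jump. Stack: []
LOAD_FAST_LOAD_FAST v,a → push 85,30. Stack: [85, 30]
BINARY_OP + → 85 + 30 = 115. Stack: [115]
STORE_FAST v → v=115. Stack: []
LOAD_FAST i → push 1. Stack: [1]
LOAD_CONST → push 1. Stack: [1, 1]
BINARY_OP + → 1 + 1 = 2. Stack: [2]
STORE_FAST i → i=2. Stack: []
LOAD_FAST i → push 2. Stack: [2]
LOAD_CONST → push 3. Stack: [2, 3]
COMPARE_OP bool(<) → 2 vs 3 = True. Stack: [True]
POP_JUMP_IF_FALSE → pop True; no jump. Stack: []
LOAD_FAST_LOAD_FAST v,a → push 115,30. Stack: [115, 30]
BINARY_OP + → 115 + 30 = 145. Stack: [145]
STORE_FAST v → v=145. Stack: []
LOAD_FAST i → push 2. Stack: [2]
LOAD_CONST → push 1. Stack: [2, 1]
BINARY_OP + → 2 + 1 = 3. Stack: [3]
STORE_FAST i → i=3. Stack: []
LOAD_FAST i → push 3. Stack: [3]
LOAD_CONST → push 3. Stack: [3, 3]
COMPARE_OP bool(<) → 3 vs 3 = False. Stack: [False]
POP_JUMP_IF_FALSE → pop False; jump. Stack: []
LOAD_FAST v → push 145. Stack: [145]
RETURN_VALUE → return 145.

145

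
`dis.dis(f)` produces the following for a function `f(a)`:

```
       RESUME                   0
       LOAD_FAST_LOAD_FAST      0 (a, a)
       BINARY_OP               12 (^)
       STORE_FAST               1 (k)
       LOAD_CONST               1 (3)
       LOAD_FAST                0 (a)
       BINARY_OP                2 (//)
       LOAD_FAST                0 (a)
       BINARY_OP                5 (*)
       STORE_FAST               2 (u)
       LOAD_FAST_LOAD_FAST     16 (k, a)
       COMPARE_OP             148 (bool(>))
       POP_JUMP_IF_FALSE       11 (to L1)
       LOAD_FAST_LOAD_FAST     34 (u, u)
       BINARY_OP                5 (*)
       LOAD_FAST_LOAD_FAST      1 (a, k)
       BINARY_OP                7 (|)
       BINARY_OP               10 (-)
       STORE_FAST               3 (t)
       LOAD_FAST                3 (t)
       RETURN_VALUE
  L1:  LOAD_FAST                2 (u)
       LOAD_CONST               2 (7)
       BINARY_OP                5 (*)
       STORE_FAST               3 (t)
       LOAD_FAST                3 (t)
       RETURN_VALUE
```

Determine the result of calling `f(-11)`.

LOAD_FAST_LOAD_FAST a,a → push -11,-11. Stack: [-11, -11]
BINARY_OP ^ → -11 ^ -11 = 0. Stack: [0]
STORE_FAST k → k=0. Stack: []
LOAD_CONST → push 3. Stack: [3]
LOAD_FAST a → push -11. Stack: [3, -11]
BINARY_OP // → 3 // -11 = -1. Stack: [-1]
LOAD_FAST a → push -11. Stack: [-1, -11]
BINARY_OP * → -1 * -11 = 11. Stack: [11]
STORE_FAST u → u=11. Stack: []
LOAD_FAST_LOAD_FAST k,a → push 0,-11. Stack: [0, -11]
COMPARE_OP bool(>) → 0 vs -11 = True. Stack: [True]
POP_JUMP_IF_FALSE → pop True; no jump. Stack: []
LOAD_FAST_LOAD_FAST u,u → push 11,11. Stack: [11, 11]
BINARY_OP * → 11 * 11 = 121. Stack: [121]
LOAD_FAST_LOAD_FAST a,k → push -11,0. Stack: [121, -11, 0]
BINARY_OP | → -11 | 0 = -11. Stack: [121, -11]
BINARY_OP - → 121 - -11 = 132. Stack: [132]
STORE_FAST t → t=132. Stack: []
LOAD_FAST t → push 132. Stack: [132]
RETURN_VALUE → return 132.

132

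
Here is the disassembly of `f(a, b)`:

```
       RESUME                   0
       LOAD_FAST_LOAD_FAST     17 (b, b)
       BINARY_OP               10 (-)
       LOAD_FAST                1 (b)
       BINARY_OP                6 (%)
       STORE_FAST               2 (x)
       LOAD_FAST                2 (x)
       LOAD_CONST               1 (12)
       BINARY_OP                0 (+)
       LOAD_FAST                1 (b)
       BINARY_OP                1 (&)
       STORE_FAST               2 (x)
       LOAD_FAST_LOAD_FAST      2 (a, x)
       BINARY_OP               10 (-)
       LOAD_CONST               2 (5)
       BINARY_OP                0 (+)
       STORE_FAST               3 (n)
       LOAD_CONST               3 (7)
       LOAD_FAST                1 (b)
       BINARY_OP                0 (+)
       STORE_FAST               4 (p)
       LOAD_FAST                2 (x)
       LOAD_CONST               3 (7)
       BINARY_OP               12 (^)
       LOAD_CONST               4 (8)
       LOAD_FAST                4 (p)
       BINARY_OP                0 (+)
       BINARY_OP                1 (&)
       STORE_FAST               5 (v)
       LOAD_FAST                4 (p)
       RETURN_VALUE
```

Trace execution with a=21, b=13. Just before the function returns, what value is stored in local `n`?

LOAD_FAST_LOAD_FAST b,b → push 13,13. Stack: [13, 13]
BINARY_OP - → 13 - 13 = 0. Stack: [0]
LOAD_FAST b → push 13. Stack: [0, 13]
BINARY_OP % → 0 % 13 = 0. Stack: [0]
STORE_FAST x → x=0. Stack: []
LOAD_FAST x → push 0. Stack: [0]
LOAD_CONST → push 12. Stack: [0, 12]
BINARY_OP + → 0 + 12 = 12. Stack: [12]
LOAD_FAST b → push 13. Stack: [12, 13]
BINARY_OP & → 12 & 13 = 12. Stack: [12]
STORE_FAST x → x=12. Stack: []
LOAD_FAST_LOAD_FAST a,x → push 21,12. Stack: [21, 12]
BINARY_OP - → 21 - 12 = 9. Stack: [9]
LOAD_CONST → push 5. Stack: [9, 5]
BINARY_OP + → 9 + 5 = 14. Stack: [14]
STORE_FAST n → n=14. Stack: []
LOAD_CONST → push 7. Stack: [7]
LOAD_FAST b → push 13. Stack: [7, 13]
BINARY_OP + → 7 + 13 = 20. Stack: [20]
STORE_FAST p → p=20. Stack: []
LOAD_FAST x → push 12. Stack: [12]
LOAD_CONST → push 7. Stack: [12, 7]
BINARY_OP ^ → 12 ^ 7 = 11. Stack: [11]
LOAD_CONST → push 8. Stack: [11, 8]
LOAD_FAST p → push 20. Stack: [11, 8, 20]
BINARY_OP + → 8 + 20 = 28. Stack: [11, 28]
BINARY_OP & → 11 & 28 = 8. Stack: [8]
STORE_FAST v → v=8. Stack: []
LOAD_FAST p → push 20. Stack: [20]
RETURN_VALUE → return 20.

14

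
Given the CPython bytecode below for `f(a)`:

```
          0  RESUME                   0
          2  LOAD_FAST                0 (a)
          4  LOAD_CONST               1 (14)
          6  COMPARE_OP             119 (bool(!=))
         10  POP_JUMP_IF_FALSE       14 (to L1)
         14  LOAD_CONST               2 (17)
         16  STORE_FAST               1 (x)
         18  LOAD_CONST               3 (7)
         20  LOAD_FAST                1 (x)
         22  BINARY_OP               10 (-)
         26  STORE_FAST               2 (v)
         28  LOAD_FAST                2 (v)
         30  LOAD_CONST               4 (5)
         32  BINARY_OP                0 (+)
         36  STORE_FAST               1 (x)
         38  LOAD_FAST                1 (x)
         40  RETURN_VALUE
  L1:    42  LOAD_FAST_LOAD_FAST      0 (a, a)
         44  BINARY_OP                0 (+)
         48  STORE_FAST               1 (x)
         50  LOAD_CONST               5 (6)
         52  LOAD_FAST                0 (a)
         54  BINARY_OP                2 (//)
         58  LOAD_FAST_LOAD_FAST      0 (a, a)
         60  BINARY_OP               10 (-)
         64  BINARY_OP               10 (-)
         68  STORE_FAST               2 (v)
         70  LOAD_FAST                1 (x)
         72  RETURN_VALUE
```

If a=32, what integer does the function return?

-5

LOAD_FAST a → push 32. Stack: [32]
LOAD_CONST → push 14. Stack: [32, 14]
COMPARE_OP bool(!=) → 32 vs 14 = True. Stack: [True]
POP_JUMP_IF_FALSE → pop True; no jump. Stack: []
LOAD_CONST → push 17. Stack: [17]
STORE_FAST x → x=17. Stack: []
LOAD_CONST → push 7. Stack: [7]
LOAD_FAST x → push 17. Stack: [7, 17]
BINARY_OP - → 7 - 17 = -10. Stack: [-10]
STORE_FAST v → v=-10. Stack: []
LOAD_FAST v → push -10. Stack: [-10]
LOAD_CONST → push 5. Stack: [-10, 5]
BINARY_OP + → -10 + 5 = -5. Stack: [-5]
STORE_FAST x → x=-5. Stack: []
LOAD_FAST x → push -5. Stack: [-5]
RETURN_VALUE → return -5.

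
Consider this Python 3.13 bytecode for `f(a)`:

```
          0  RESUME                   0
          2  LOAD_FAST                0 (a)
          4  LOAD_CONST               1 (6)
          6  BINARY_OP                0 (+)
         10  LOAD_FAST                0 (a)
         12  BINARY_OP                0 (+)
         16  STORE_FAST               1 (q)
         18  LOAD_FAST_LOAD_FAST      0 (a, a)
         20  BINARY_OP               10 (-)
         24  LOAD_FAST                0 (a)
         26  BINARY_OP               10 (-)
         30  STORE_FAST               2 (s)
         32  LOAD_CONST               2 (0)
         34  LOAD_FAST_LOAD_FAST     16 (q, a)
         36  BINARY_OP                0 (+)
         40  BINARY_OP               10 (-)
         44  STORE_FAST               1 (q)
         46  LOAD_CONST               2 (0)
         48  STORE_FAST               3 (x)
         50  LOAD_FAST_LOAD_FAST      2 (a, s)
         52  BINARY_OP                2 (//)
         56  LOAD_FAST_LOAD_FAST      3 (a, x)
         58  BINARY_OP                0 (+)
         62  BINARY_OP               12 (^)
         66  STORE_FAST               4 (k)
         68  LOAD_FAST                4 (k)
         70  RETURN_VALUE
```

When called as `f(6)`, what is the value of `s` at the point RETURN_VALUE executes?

LOAD_FAST a → push 6. Stack: [6]
LOAD_CONST → push 6. Stack: [6, 6]
BINARY_OP + → 6 + 6 = 12. Stack: [12]
LOAD_FAST a → push 6. Stack: [12, 6]
BINARY_OP + → 12 + 6 = 18. Stack: [18]
STORE_FAST q → q=18. Stack: []
LOAD_FAST_LOAD_FAST a,a → push 6,6. Stack: [6, 6]
BINARY_OP - → 6 - 6 = 0. Stack: [0]
LOAD_FAST a → push 6. Stack: [0, 6]
BINARY_OP - → 0 - 6 = -6. Stack: [-6]
STORE_FAST s → s=-6. Stack: []
LOAD_CONST → push 0. Stack: [0]
LOAD_FAST_LOAD_FAST q,a → push 18,6. Stack: [0, 18, 6]
BINARY_OP + → 18 + 6 = 24. Stack: [0, 24]
BINARY_OP - → 0 - 24 = -24. Stack: [-24]
STORE_FAST q → q=-24. Stack: []
LOAD_CONST → push 0. Stack: [0]
STORE_FAST x → x=0. Stack: []
LOAD_FAST_LOAD_FAST a,s → push 6,-6. Stack: [6, -6]
BINARY_OP // → 6 // -6 = -1. Stack: [-1]
LOAD_FAST_LOAD_FAST a,x → push 6,0. Stack: [-1, 6, 0]
BINARY_OP + → 6 + 0 = 6. Stack: [-1, 6]
BINARY_OP ^ → -1 ^ 6 = -7. Stack: [-7]
STORE_FAST k → k=-7. Stack: []
LOAD_FAST k → push -7. Stack: [-7]
RETURN_VALUE → return -7.

-6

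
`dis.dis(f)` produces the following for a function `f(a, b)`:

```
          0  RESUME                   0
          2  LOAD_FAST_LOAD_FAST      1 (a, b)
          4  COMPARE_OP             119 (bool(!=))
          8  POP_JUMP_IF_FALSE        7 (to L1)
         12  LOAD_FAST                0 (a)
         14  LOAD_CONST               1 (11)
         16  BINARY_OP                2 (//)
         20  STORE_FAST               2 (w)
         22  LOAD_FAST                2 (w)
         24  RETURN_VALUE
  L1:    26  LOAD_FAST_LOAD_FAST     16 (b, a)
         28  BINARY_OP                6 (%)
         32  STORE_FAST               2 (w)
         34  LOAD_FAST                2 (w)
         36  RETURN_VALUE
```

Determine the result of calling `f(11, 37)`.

LOAD_FAST_LOAD_FAST a,b → push 11,37. Stack: [11, 37]
COMPARE_OP bool(!=) → 11 vs 37 = True. Stack: [True]
POP_JUMP_IF_FALSE → pop True; no jump. Stack: []
LOAD_FAST a → push 11. Stack: [11]
LOAD_CONST → push 11. Stack: [11, 11]
BINARY_OP // → 11 // 11 = 1. Stack: [1]
STORE_FAST w → w=1. Stack: []
LOAD_FAST w → push 1. Stack: [1]
RETURN_VALUE → return 1.

1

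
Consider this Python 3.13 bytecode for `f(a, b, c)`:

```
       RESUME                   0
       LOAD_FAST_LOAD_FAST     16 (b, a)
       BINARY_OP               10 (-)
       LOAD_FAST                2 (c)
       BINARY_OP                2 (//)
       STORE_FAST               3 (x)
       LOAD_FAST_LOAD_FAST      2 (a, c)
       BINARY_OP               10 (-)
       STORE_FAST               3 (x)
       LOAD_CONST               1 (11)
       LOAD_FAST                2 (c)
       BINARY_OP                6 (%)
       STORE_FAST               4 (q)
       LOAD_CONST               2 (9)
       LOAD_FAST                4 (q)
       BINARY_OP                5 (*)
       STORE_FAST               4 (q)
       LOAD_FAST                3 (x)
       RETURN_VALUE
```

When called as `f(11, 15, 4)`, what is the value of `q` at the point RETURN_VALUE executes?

LOAD_FAST_LOAD_FAST b,a → push 15,11. Stack: [15, 11]
BINARY_OP - → 15 - 11 = 4. Stack: [4]
LOAD_FAST c → push 4. Stack: [4, 4]
BINARY_OP // → 4 // 4 = 1. Stack: [1]
STORE_FAST x → x=1. Stack: []
LOAD_FAST_LOAD_FAST a,c → push 11,4. Stack: [11, 4]
BINARY_OP - → 11 - 4 = 7. Stack: [7]
STORE_FAST x → x=7. Stack: []
LOAD_CONST → push 11. Stack: [11]
LOAD_FAST c → push 4. Stack: [11, 4]
BINARY_OP % → 11 % 4 = 3. Stack: [3]
STORE_FAST q → q=3. Stack: []
LOAD_CONST → push 9. Stack: [9]
LOAD_FAST q → push 3. Stack: [9, 3]
BINARY_OP * → 9 * 3 = 27. Stack: [27]
STORE_FAST q → q=27. Stack: []
LOAD_FAST x → push 7. Stack: [7]
RETURN_VALUE → return 7.

27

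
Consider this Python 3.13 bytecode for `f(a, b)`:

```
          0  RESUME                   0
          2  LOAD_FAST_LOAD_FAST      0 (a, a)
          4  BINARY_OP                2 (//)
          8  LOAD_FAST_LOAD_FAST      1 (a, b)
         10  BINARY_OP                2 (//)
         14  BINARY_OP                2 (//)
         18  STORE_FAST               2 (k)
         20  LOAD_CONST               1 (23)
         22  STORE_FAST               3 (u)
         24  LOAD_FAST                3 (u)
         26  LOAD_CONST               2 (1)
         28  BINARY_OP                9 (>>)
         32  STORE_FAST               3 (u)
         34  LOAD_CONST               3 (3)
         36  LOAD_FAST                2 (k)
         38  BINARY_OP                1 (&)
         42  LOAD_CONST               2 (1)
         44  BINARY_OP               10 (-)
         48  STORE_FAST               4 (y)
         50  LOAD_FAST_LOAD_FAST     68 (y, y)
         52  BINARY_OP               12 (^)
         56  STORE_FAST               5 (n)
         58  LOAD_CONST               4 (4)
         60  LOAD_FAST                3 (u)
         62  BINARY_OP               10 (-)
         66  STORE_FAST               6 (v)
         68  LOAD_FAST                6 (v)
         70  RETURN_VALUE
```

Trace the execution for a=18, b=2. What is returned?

LOAD_FAST_LOAD_FAST a,a → push 18,18. Stack: [18, 18]
BINARY_OP // → 18 // 18 = 1. Stack: [1]
LOAD_FAST_LOAD_FAST a,b → push 18,2. Stack: [1, 18, 2]
BINARY_OP // → 18 // 2 = 9. Stack: [1, 9]
BINARY_OP // → 1 // 9 = 0. Stack: [0]
STORE_FAST k → k=0. Stack: []
LOAD_CONST → push 23. Stack: [23]
STORE_FAST u → u=23. Stack: []
LOAD_FAST u → push 23. Stack: [23]
LOAD_CONST → push 1. Stack: [23, 1]
BINARY_OP >> → 23 >> 1 = 11. Stack: [11]
STORE_FAST u → u=11. Stack: []
LOAD_CONST → push 3. Stack: [3]
LOAD_FAST k → push 0. Stack: [3, 0]
BINARY_OP & → 3 & 0 = 0. Stack: [0]
LOAD_CONST → push 1. Stack: [0, 1]
BINARY_OP - → 0 - 1 = -1. Stack: [-1]
STORE_FAST y → y=-1. Stack: []
LOAD_FAST_LOAD_FAST y,y → push -1,-1. Stack: [-1, -1]
BINARY_OP ^ → -1 ^ -1 = 0. Stack: [0]
STORE_FAST n → n=0. Stack: []
LOAD_CONST → push 4. Stack: [4]
LOAD_FAST u → push 11. Stack: [4, 11]
BINARY_OP - → 4 - 11 = -7. Stack: [-7]
STORE_FAST v → v=-7. Stack: []
LOAD_FAST v → push -7. Stack: [-7]
RETURN_VALUE → return -7.

-7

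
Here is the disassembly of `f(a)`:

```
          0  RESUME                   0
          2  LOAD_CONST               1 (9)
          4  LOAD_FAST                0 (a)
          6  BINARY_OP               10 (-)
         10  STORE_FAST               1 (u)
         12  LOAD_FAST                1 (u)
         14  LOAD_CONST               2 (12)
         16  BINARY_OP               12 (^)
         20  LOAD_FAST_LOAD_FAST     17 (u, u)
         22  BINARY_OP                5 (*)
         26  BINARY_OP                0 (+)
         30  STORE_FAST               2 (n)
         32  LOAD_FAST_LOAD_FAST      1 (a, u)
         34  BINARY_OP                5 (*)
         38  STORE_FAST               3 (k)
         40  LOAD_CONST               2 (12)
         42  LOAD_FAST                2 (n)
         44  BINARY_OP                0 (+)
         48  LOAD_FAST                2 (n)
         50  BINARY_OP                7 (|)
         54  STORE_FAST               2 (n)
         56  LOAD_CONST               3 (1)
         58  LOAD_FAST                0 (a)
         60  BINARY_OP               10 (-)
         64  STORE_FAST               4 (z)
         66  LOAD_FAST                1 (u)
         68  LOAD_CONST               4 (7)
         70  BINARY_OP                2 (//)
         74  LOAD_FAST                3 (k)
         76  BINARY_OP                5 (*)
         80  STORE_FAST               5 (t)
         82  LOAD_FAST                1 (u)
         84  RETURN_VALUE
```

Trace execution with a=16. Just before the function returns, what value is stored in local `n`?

54

LOAD_CONST → push 9. Stack: [9]
LOAD_FAST a → push 16. Stack: [9, 16]
BINARY_OP - → 9 - 16 = -7. Stack: [-7]
STORE_FAST u → u=-7. Stack: []
LOAD_FAST u → push -7. Stack: [-7]
LOAD_CONST → push 12. Stack: [-7, 12]
BINARY_OP ^ → -7 ^ 12 = -11. Stack: [-11]
LOAD_FAST_LOAD_FAST u,u → push -7,-7. Stack: [-11, -7, -7]
BINARY_OP * → -7 * -7 = 49. Stack: [-11, 49]
BINARY_OP + → -11 + 49 = 38. Stack: [38]
STORE_FAST n → n=38. Stack: []
LOAD_FAST_LOAD_FAST a,u → push 16,-7. Stack: [16, -7]
BINARY_OP * → 16 * -7 = -112. Stack: [-112]
STORE_FAST k → k=-112. Stack: []
LOAD_CONST → push 12. Stack: [12]
LOAD_FAST n → push 38. Stack: [12, 38]
BINARY_OP + → 12 + 38 = 50. Stack: [50]
LOAD_FAST n → push 38. Stack: [50, 38]
BINARY_OP | → 50 | 38 = 54. Stack: [54]
STORE_FAST n → n=54. Stack: []
LOAD_CONST → push 1. Stack: [1]
LOAD_FAST a → push 16. Stack: [1, 16]
BINARY_OP - → 1 - 16 = -15. Stack: [-15]
STORE_FAST z → z=-15. Stack: []
LOAD_FAST u → push -7. Stack: [-7]
LOAD_CONST → push 7. Stack: [-7, 7]
BINARY_OP // → -7 // 7 = -1. Stack: [-1]
LOAD_FAST k → push -112. Stack: [-1, -112]
BINARY_OP * → -1 * -112 = 112. Stack: [112]
STORE_FAST t → t=112. Stack: []
LOAD_FAST u → push -7. Stack: [-7]
RETURN_VALUE → return -7.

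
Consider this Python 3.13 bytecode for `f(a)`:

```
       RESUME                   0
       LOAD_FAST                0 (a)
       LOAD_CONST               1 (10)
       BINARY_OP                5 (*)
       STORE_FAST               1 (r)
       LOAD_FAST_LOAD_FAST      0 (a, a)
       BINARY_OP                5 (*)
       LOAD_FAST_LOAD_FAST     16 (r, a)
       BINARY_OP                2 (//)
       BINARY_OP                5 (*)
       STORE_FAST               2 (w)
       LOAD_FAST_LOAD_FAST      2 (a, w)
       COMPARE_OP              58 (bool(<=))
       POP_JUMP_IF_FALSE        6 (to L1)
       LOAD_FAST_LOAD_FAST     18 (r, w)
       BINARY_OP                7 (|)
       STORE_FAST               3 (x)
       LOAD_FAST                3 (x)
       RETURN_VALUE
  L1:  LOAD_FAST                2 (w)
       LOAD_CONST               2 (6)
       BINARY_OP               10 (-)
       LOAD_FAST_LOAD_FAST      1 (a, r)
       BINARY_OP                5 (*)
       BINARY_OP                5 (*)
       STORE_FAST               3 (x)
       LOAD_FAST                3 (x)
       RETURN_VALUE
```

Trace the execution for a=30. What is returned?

LOAD_FAST a → push 30. Stack: [30]
LOAD_CONST → push 10. Stack: [30, 10]
BINARY_OP * → 30 * 10 = 300. Stack: [300]
STORE_FAST r → r=300. Stack: []
LOAD_FAST_LOAD_FAST a,a → push 30,30. Stack: [30, 30]
BINARY_OP * → 30 * 30 = 900. Stack: [900]
LOAD_FAST_LOAD_FAST r,a → push 300,30. Stack: [900, 300, 30]
BINARY_OP // → 300 // 30 = 10. Stack: [900, 10]
BINARY_OP * → 900 * 10 = 9000. Stack: [9000]
STORE_FAST w → w=9000. Stack: []
LOAD_FAST_LOAD_FAST a,w → push 30,9000. Stack: [30, 9000]
COMPARE_OP bool(<=) → 30 vs 9000 = True. Stack: [True]
POP_JUMP_IF_FALSE → pop True; no jump. Stack: []
LOAD_FAST_LOAD_FAST r,w → push 300,9000. Stack: [300, 9000]
BINARY_OP | → 300 | 9000 = 9004. Stack: [9004]
STORE_FAST x → x=9004. Stack: []
LOAD_FAST x → push 9004. Stack: [9004]
RETURN_VALUE → return 9004.

9004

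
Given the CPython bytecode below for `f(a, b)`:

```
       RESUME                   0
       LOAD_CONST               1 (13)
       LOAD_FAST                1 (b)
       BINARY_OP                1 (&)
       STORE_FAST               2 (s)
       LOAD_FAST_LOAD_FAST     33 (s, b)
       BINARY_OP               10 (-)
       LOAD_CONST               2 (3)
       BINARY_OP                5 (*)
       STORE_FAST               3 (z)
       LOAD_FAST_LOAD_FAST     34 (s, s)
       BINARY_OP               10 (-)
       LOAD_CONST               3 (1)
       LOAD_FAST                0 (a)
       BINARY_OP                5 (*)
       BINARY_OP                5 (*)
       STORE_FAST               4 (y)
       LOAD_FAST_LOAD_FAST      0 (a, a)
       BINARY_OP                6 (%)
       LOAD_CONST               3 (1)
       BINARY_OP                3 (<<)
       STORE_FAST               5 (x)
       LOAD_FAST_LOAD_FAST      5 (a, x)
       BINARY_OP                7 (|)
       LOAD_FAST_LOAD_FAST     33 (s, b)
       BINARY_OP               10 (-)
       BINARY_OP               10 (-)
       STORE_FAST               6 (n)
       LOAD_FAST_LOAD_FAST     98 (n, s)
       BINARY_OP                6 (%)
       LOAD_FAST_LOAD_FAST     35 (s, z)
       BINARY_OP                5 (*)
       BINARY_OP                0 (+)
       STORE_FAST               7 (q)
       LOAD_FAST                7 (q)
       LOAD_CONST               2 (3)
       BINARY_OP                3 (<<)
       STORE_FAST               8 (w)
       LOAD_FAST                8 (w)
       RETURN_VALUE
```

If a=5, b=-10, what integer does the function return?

1368

LOAD_CONST → push 13. Stack: [13]
LOAD_FAST b → push -10. Stack: [13, -10]
BINARY_OP & → 13 & -10 = 4. Stack: [4]
STORE_FAST s → s=4. Stack: []
LOAD_FAST_LOAD_FAST s,b → push 4,-10. Stack: [4, -10]
BINARY_OP - → 4 - -10 = 14. Stack: [14]
LOAD_CONST → push 3. Stack: [14, 3]
BINARY_OP * → 14 * 3 = 42. Stack: [42]
STORE_FAST z → z=42. Stack: []
LOAD_FAST_LOAD_FAST s,s → push 4,4. Stack: [4, 4]
BINARY_OP - → 4 - 4 = 0. Stack: [0]
LOAD_CONST → push 1. Stack: [0, 1]
LOAD_FAST a → push 5. Stack: [0, 1, 5]
BINARY_OP * → 1 * 5 = 5. Stack: [0, 5]
BINARY_OP * → 0 * 5 = 0. Stack: [0]
STORE_FAST y → y=0. Stack: []
LOAD_FAST_LOAD_FAST a,a → push 5,5. Stack: [5, 5]
BINARY_OP % → 5 % 5 = 0. Stack: [0]
LOAD_CONST → push 1. Stack: [0, 1]
BINARY_OP << → 0 << 1 = 0. Stack: [0]
STORE_FAST x → x=0. Stack: []
LOAD_FAST_LOAD_FAST a,x → push 5,0. Stack: [5, 0]
BINARY_OP | → 5 | 0 = 5. Stack: [5]
LOAD_FAST_LOAD_FAST s,b → push 4,-10. Stack: [5, 4, -10]
BINARY_OP - → 4 - -10 = 14. Stack: [5, 14]
BINARY_OP - → 5 - 14 = -9. Stack: [-9]
STORE_FAST n → n=-9. Stack: []
LOAD_FAST_LOAD_FAST n,s → push -9,4. Stack: [-9, 4]
BINARY_OP % → -9 % 4 = 3. Stack: [3]
LOAD_FAST_LOAD_FAST s,z → push 4,42. Stack: [3, 4, 42]
BINARY_OP * → 4 * 42 = 168. Stack: [3, 168]
BINARY_OP + → 3 + 168 = 171. Stack: [171]
STORE_FAST q → q=171. Stack: []
LOAD_FAST q → push 171. Stack: [171]
LOAD_CONST → push 3. Stack: [171, 3]
BINARY_OP << → 171 << 3 = 1368. Stack: [1368]
STORE_FAST w → w=1368. Stack: []
LOAD_FAST w → push 1368. Stack: [1368]
RETURN_VALUE → return 1368.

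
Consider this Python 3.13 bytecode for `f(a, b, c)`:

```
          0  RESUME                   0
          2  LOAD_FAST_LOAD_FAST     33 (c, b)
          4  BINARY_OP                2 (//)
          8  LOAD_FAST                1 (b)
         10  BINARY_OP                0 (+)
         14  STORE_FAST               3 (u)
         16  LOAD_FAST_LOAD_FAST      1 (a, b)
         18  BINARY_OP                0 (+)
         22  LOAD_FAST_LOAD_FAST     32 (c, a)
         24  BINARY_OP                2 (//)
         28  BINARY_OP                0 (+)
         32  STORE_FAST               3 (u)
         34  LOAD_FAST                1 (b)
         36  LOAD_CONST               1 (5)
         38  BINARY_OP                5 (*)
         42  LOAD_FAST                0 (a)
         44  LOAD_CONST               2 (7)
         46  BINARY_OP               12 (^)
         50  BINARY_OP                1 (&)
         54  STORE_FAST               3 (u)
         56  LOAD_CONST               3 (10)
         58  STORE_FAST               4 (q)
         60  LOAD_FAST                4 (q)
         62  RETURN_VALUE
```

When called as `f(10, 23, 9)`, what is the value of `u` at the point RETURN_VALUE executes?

LOAD_FAST_LOAD_FAST c,b → push 9,23. Stack: [9, 23]
BINARY_OP // → 9 // 23 = 0. Stack: [0]
LOAD_FAST b → push 23. Stack: [0, 23]
BINARY_OP + → 0 + 23 = 23. Stack: [23]
STORE_FAST u → u=23. Stack: []
LOAD_FAST_LOAD_FAST a,b → push 10,23. Stack: [10, 23]
BINARY_OP + → 10 + 23 = 33. Stack: [33]
LOAD_FAST_LOAD_FAST c,a → push 9,10. Stack: [33, 9, 10]
BINARY_OP // → 9 // 10 = 0. Stack: [33, 0]
BINARY_OP + → 33 + 0 = 33. Stack: [33]
STORE_FAST u → u=33. Stack: []
LOAD_FAST b → push 23. Stack: [23]
LOAD_CONST → push 5. Stack: [23, 5]
BINARY_OP * → 23 * 5 = 115. Stack: [115]
LOAD_FAST a → push 10. Stack: [115, 10]
LOAD_CONST → push 7. Stack: [115, 10, 7]
BINARY_OP ^ → 10 ^ 7 = 13. Stack: [115, 13]
BINARY_OP & → 115 & 13 = 1. Stack: [1]
STORE_FAST u → u=1. Stack: []
LOAD_CONST → push 10. Stack: [10]
STORE_FAST q → q=10. Stack: []
LOAD_FAST q → push 10. Stack: [10]
RETURN_VALUE → return 10.

1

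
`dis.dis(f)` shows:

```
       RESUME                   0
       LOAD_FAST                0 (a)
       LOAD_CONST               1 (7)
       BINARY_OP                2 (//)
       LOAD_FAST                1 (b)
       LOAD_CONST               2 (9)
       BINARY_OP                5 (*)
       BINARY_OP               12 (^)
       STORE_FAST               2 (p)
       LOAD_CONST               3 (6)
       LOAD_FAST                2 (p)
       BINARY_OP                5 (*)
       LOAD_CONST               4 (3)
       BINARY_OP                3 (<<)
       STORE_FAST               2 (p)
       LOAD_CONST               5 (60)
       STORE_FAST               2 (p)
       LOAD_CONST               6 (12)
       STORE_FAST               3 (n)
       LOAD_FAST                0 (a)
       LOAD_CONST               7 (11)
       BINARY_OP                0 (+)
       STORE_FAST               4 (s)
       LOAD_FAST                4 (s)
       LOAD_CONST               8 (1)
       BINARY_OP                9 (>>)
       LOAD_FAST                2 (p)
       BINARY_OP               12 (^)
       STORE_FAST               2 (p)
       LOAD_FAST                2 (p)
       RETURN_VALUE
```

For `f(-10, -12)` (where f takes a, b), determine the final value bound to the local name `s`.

LOAD_FAST a → push -10. Stack: [-10]
LOAD_CONST → push 7. Stack: [-10, 7]
BINARY_OP // → -10 // 7 = -2. Stack: [-2]
LOAD_FAST b → push -12. Stack: [-2, -12]
LOAD_CONST → push 9. Stack: [-2, -12, 9]
BINARY_OP * → -12 * 9 = -108. Stack: [-2, -108]
BINARY_OP ^ → -2 ^ -108 = 106. Stack: [106]
STORE_FAST p → p=106. Stack: []
LOAD_CONST → push 6. Stack: [6]
LOAD_FAST p → push 106. Stack: [6, 106]
BINARY_OP * → 6 * 106 = 636. Stack: [636]
LOAD_CONST → push 3. Stack: [636, 3]
BINARY_OP << → 636 << 3 = 5088. Stack: [5088]
STORE_FAST p → p=5088. Stack: []
LOAD_CONST → push 60. Stack: [60]
STORE_FAST p → p=60. Stack: []
LOAD_CONST → push 12. Stack: [12]
STORE_FAST n → n=12. Stack: []
LOAD_FAST a → push -10. Stack: [-10]
LOAD_CONST → push 11. Stack: [-10, 11]
BINARY_OP + → -10 + 11 = 1. Stack: [1]
STORE_FAST s → s=1. Stack: []
LOAD_FAST s → push 1. Stack: [1]
LOAD_CONST → push 1. Stack: [1, 1]
BINARY_OP >> → 1 >> 1 = 0. Stack: [0]
LOAD_FAST p → push 60. Stack: [0, 60]
BINARY_OP ^ → 0 ^ 60 = 60. Stack: [60]
STORE_FAST p → p=60. Stack: []
LOAD_FAST p → push 60. Stack: [60]
RETURN_VALUE → return 60.

1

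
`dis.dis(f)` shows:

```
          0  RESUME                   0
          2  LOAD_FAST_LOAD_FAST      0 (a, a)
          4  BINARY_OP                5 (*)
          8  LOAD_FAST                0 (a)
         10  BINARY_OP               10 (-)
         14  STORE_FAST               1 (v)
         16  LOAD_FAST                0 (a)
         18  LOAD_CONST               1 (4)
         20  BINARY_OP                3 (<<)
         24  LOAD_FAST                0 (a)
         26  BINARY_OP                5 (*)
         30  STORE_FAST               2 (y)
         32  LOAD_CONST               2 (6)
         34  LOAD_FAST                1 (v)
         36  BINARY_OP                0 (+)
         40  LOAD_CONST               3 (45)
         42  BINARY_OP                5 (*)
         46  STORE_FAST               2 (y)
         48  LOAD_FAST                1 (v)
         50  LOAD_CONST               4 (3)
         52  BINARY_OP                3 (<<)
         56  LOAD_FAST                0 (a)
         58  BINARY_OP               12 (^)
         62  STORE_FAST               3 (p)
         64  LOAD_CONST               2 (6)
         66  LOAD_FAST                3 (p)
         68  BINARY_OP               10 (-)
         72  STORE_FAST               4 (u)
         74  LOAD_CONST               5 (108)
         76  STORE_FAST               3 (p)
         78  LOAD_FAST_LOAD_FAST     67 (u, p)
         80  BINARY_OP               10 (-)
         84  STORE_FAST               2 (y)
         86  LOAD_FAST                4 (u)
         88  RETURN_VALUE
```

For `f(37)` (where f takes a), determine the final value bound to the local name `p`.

LOAD_FAST_LOAD_FAST a,a → push 37,37. Stack: [37, 37]
BINARY_OP * → 37 * 37 = 1369. Stack: [1369]
LOAD_FAST a → push 37. Stack: [1369, 37]
BINARY_OP - → 1369 - 37 = 1332. Stack: [1332]
STORE_FAST v → v=1332. Stack: []
LOAD_FAST a → push 37. Stack: [37]
LOAD_CONST → push 4. Stack: [37, 4]
BINARY_OP << → 37 << 4 = 592. Stack: [592]
LOAD_FAST a → push 37. Stack: [592, 37]
BINARY_OP * → 592 * 37 = 21904. Stack: [21904]
STORE_FAST y → y=21904. Stack: []
LOAD_CONST → push 6. Stack: [6]
LOAD_FAST v → push 1332. Stack: [6, 1332]
BINARY_OP + → 6 + 1332 = 1338. Stack: [1338]
LOAD_CONST → push 45. Stack: [1338, 45]
BINARY_OP * → 1338 * 45 = 60210. Stack: [60210]
STORE_FAST y → y=60210. Stack: []
LOAD_FAST v → push 1332. Stack: [1332]
LOAD_CONST → push 3. Stack: [1332, 3]
BINARY_OP << → 1332 << 3 = 10656. Stack: [10656]
LOAD_FAST a → push 37. Stack: [10656, 37]
BINARY_OP ^ → 10656 ^ 37 = 10629. Stack: [10629]
STORE_FAST p → p=10629. Stack: []
LOAD_CONST → push 6. Stack: [6]
LOAD_FAST p → push 10629. Stack: [6, 10629]
BINARY_OP - → 6 - 10629 = -10623. Stack: [-10623]
STORE_FAST u → u=-10623. Stack: []
LOAD_CONST → push 108. Stack: [108]
STORE_FAST p → p=108. Stack: []
LOAD_FAST_LOAD_FAST u,p → push -10623,108. Stack: [-10623, 108]
BINARY_OP - → -10623 - 108 = -10731. Stack: [-10731]
STORE_FAST y → y=-10731. Stack: []
LOAD_FAST u → push -10623. Stack: [-10623]
RETURN_VALUE → return -10623.

108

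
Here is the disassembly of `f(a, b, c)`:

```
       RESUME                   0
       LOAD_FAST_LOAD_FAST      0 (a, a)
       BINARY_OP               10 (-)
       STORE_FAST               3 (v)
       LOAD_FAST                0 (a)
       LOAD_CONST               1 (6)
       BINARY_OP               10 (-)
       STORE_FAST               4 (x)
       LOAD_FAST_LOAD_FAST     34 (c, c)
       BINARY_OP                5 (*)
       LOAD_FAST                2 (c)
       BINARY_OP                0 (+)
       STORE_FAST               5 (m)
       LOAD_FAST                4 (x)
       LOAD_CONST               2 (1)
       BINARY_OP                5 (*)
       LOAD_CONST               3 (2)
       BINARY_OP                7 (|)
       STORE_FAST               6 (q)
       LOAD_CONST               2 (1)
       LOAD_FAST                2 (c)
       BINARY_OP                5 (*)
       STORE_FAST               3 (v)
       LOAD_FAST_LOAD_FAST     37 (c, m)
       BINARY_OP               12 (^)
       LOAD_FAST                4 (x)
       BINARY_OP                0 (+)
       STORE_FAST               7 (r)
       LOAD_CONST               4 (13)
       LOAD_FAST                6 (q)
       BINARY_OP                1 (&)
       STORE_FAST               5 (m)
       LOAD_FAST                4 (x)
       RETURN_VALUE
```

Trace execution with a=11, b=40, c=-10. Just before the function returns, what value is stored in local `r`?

-79

LOAD_FAST_LOAD_FAST a,a → push 11,11. Stack: [11, 11]
BINARY_OP - → 11 - 11 = 0. Stack: [0]
STORE_FAST v → v=0. Stack: []
LOAD_FAST a → push 11. Stack: [11]
LOAD_CONST → push 6. Stack: [11, 6]
BINARY_OP - → 11 - 6 = 5. Stack: [5]
STORE_FAST x → x=5. Stack: []
LOAD_FAST_LOAD_FAST c,c → push -10,-10. Stack: [-10, -10]
BINARY_OP * → -10 * -10 = 100. Stack: [100]
LOAD_FAST c → push -10. Stack: [100, -10]
BINARY_OP + → 100 + -10 = 90. Stack: [90]
STORE_FAST m → m=90. Stack: []
LOAD_FAST x → push 5. Stack: [5]
LOAD_CONST → push 1. Stack: [5, 1]
BINARY_OP * → 5 * 1 = 5. Stack: [5]
LOAD_CONST → push 2. Stack: [5, 2]
BINARY_OP | → 5 | 2 = 7. Stack: [7]
STORE_FAST q → q=7. Stack: []
LOAD_CONST → push 1. Stack: [1]
LOAD_FAST c → push -10. Stack: [1, -10]
BINARY_OP * → 1 * -10 = -10. Stack: [-10]
STORE_FAST v → v=-10. Stack: []
LOAD_FAST_LOAD_FAST c,m → push -10,90. Stack: [-10, 90]
BINARY_OP ^ → -10 ^ 90 = -84. Stack: [-84]
LOAD_FAST x → push 5. Stack: [-84, 5]
BINARY_OP + → -84 + 5 = -79. Stack: [-79]
STORE_FAST r → r=-79. Stack: []
LOAD_CONST → push 13. Stack: [13]
LOAD_FAST q → push 7. Stack: [13, 7]
BINARY_OP & → 13 & 7 = 5. Stack: [5]
STORE_FAST m → m=5. Stack: []
LOAD_FAST x → push 5. Stack: [5]
RETURN_VALUE → return 5.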